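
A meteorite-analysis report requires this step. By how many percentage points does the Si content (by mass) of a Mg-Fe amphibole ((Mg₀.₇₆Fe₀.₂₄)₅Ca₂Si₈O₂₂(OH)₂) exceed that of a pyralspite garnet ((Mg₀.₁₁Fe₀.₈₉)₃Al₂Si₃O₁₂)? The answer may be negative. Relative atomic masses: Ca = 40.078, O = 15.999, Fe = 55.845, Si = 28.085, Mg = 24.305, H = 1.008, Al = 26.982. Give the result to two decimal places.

M((Mg₀.₇₆Fe₀.₂₄)₅Ca₂Si₈O₂₂(OH)₂) = 850.201 g/mol, so wt% Si = 224.680/850.201 × 100 = 26.43%.
M((Mg₀.₁₁Fe₀.₈₉)₃Al₂Si₃O₁₂) = 487.334 g/mol, so wt% Si = 84.255/487.334 × 100 = 17.29%.
26.43 − 17.29 = 9.14 pp.

9.14 percentage points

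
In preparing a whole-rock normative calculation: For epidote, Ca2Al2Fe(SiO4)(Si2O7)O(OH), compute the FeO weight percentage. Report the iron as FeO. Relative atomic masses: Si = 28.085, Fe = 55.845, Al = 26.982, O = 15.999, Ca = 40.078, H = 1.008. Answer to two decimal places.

14.87 wt%

Formula mass = 483.215 g/mol.
1 Fe → 1.0000 mol FeO per formula unit; M(FeO) = 71.844, so FeO mass = 71.844 g.
71.844/483.215 × 100 = 14.87 wt%.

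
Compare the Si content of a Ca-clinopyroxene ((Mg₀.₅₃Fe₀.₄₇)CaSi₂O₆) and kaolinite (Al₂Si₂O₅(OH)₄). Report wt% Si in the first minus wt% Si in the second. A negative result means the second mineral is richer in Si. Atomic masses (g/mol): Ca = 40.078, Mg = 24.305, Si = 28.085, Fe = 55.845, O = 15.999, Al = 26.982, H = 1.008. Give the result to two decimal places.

2.52 percentage points

Si in (Mg₀.₅₃Fe₀.₄₇)CaSi₂O₆: molar mass 231.371 g/mol; 2×28.085 = 56.170 g → 24.28 wt%.
Si in Al₂Si₂O₅(OH)₄: molar mass 258.157 g/mol; 2×28.085 = 56.170 g → 21.76 wt%.
Difference = 24.28 − 21.76 = 2.52 percentage points.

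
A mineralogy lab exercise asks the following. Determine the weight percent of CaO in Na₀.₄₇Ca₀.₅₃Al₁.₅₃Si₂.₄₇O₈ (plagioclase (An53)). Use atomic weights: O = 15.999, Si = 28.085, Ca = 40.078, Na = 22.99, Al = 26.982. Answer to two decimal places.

10.98 wt%

Molar mass of Na₀.₄₇Ca₀.₅₃Al₁.₅₃Si₂.₄₇O₈ = 0.47·22.99 + 0.53·40.078 + 1.53·26.982 + 2.47·28.085 + 8·15.999 = 270.691 g/mol.
Each formula unit contains 0.53 Ca, equivalent to 0.53/1 = 0.5300 mol CaO.
M(CaO) = 1×40.078 + 1×15.999 = 56.077 g/mol.
Mass of CaO per formula unit = 0.5300 × 56.077 = 29.721 g.
CaO wt% = 29.721 / 270.691 × 100 = 10.98%.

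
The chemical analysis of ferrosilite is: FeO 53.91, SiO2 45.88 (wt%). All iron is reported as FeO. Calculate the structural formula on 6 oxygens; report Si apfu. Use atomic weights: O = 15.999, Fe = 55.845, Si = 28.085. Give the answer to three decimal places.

2.012 Si apfu

FeO (M=71.844): mol = 0.75038; Fe = 0.75038, O = 0.75038.
SiO2 (M=60.083): mol = 0.76361; Si = 0.76361, O = 1.52722.
ΣO = 2.27760; factor = 6/ΣO = 2.63435.
Si apfu = 0.76361 × 2.63435 = 2.012.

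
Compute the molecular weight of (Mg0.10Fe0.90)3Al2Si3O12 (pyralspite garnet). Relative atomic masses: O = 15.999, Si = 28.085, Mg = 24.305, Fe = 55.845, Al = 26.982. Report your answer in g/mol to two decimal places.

488.28 g/mol

Mg: 0.30 × 24.305 = 7.2915
Fe: 2.70 × 55.845 = 150.7815
Al: 2 × 26.982 = 53.9640
Si: 3 × 28.085 = 84.2550
O: 12 × 15.999 = 191.9880
Summing the contributions gives the formula mass.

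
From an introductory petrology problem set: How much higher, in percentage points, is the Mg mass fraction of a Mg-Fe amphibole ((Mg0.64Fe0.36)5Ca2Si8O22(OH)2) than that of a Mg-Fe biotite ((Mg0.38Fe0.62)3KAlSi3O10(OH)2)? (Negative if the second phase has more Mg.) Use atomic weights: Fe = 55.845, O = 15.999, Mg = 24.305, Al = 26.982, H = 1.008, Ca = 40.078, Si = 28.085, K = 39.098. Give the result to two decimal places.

First mineral: 77.776 g Mg in 869.125 g formula = 8.95 wt% Mg.
Second mineral: 27.708 g Mg in 475.918 g formula = 5.82 wt% Mg.
8.95% − 5.82% gives a difference of 3.13 percentage points.

3.13 percentage points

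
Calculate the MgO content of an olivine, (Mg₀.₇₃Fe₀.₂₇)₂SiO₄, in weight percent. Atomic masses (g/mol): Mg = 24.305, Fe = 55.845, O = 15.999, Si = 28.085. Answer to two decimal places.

37.31 wt%

Formula mass = 157.723 g/mol.
1.46 Mg → 1.4600 mol MgO per formula unit; M(MgO) = 40.304, so MgO mass = 58.844 g.
58.844/157.723 × 100 = 37.31 wt%.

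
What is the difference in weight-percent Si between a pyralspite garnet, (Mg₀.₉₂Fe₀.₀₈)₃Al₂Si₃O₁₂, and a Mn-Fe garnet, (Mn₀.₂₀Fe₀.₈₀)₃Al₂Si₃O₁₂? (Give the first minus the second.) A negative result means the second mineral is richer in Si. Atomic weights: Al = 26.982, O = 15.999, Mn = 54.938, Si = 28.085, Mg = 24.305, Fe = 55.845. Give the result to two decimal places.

Si in (Mg₀.₉₂Fe₀.₀₈)₃Al₂Si₃O₁₂: molar mass 410.692 g/mol; 3×28.085 = 84.255 g → 20.52 wt%.
Si in (Mn₀.₂₀Fe₀.₈₀)₃Al₂Si₃O₁₂: molar mass 497.198 g/mol; 3×28.085 = 84.255 g → 16.95 wt%.
Difference = 20.52 − 16.95 = 3.57 percentage points.

3.57 percentage points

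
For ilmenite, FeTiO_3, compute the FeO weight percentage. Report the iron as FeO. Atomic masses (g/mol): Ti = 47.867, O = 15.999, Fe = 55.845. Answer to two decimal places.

M(FeTiO_3) = 151.709 g/mol; M(FeO) = 71.844 g/mol.
Moles FeO per formula unit = 1 Fe ÷ 1 = 1.0000.
FeO fraction = (1.0000 × 71.844) / 151.709 = 71.844/151.709 = 0.4736.

47.36 wt%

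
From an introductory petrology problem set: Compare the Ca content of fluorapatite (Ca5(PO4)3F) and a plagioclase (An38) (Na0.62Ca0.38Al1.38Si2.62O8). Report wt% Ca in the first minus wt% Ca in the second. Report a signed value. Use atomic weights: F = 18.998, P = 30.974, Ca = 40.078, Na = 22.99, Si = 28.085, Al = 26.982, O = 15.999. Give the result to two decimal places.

34.06 percentage points

First mineral: 200.390 g Ca in 504.298 g formula = 39.74 wt% Ca.
Second mineral: 15.230 g Ca in 268.293 g formula = 5.68 wt% Ca.
39.74% − 5.68% gives a difference of 34.06 percentage points.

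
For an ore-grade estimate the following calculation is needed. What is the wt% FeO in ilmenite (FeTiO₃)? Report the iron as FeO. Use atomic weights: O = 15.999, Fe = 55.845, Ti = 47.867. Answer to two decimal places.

47.36 wt%

Molar mass of FeTiO₃ = 1*55.845 + 1*47.867 + 3*15.999 = 151.709 g/mol.
Each formula unit contains 1 Fe, equivalent to 1/1 = 1.0000 mol FeO.
M(FeO) = 1×55.845 + 1×15.999 = 71.844 g/mol.
Mass of FeO per formula unit = 1.0000 × 71.844 = 71.844 g.
FeO wt% = 71.844 / 151.709 × 100 = 47.36%.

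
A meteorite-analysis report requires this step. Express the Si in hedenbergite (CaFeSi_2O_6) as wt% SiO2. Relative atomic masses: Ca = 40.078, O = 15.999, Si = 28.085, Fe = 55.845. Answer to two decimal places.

M(CaFeSi_2O_6) = 248.087 g/mol; M(SiO2) = 60.083 g/mol.
Moles SiO2 per formula unit = 2 Si ÷ 1 = 2.0000.
SiO2 fraction = (2.0000 × 60.083) / 248.087 = 120.166/248.087 = 0.4844.

48.44 wt%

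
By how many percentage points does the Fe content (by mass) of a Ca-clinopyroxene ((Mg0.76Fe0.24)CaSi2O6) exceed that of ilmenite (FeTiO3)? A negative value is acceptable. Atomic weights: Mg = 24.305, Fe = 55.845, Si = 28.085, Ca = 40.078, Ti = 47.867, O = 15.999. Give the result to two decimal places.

First mineral: 13.403 g Fe in 224.117 g formula = 5.98 wt% Fe.
Second mineral: 55.845 g Fe in 151.709 g formula = 36.81 wt% Fe.
5.98% − 36.81% gives a difference of -30.83 percentage points.

-30.83 percentage points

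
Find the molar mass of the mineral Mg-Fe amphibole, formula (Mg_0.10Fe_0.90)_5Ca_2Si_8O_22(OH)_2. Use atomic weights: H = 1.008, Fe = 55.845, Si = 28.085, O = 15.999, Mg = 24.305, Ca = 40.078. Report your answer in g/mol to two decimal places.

954.28 g/mol

M = 0.50×24.305 + 4.50×55.845 + 2×40.078 + 8×28.085 + 24×15.999 + 2×1.008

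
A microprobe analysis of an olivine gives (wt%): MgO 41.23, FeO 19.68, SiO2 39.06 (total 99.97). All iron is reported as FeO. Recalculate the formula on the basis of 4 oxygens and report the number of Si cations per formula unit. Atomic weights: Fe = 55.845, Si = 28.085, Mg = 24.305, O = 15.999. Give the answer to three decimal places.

1.001 Si apfu

MgO (M=40.304): mol = 1.02298; Mg = 1.02298, O = 1.02298.
FeO (M=71.844): mol = 0.27393; Fe = 0.27393, O = 0.27393.
SiO2 (M=60.083): mol = 0.65010; Si = 0.65010, O = 1.30020.
ΣO = 2.59711; factor = 4/ΣO = 1.54017.
Si apfu = 0.65010 × 1.54017 = 1.001.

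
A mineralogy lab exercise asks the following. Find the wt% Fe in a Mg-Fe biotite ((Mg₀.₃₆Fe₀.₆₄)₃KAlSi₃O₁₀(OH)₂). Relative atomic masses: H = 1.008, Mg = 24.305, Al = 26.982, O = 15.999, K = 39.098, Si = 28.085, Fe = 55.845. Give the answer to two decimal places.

22.44 mass %

M((Mg₀.₃₆Fe₀.₆₄)₃KAlSi₃O₁₀(OH)₂) = 477.811 g/mol.
Fe contributes 1.92 × 55.845 = 107.222 g per mole.
107.222/477.811 = 0.2244 → 22.44%.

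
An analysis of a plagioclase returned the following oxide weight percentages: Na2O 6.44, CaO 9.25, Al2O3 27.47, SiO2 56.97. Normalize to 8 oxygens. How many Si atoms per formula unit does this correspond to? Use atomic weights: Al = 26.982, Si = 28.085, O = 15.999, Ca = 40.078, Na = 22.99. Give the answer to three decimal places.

2.551 Si apfu

Na2O (M=61.979): mol = 0.10391; Na = 0.20782, O = 0.10391.
CaO (M=56.077): mol = 0.16495; Ca = 0.16495, O = 0.16495.
Al2O3 (M=101.961): mol = 0.26942; Al = 0.53884, O = 0.80826.
SiO2 (M=60.083): mol = 0.94819; Si = 0.94819, O = 1.89638.
ΣO = 2.97350; factor = 8/ΣO = 2.69043.
Si apfu = 0.94819 × 2.69043 = 2.551.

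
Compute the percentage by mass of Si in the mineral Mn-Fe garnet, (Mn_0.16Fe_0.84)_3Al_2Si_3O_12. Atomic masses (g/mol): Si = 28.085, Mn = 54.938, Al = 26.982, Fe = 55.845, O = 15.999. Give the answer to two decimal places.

16.94 mass %

M((Mn_0.16Fe_0.84)_3Al_2Si_3O_12) = 497.307 g/mol.
Si contributes 3 × 28.085 = 84.255 g per mole.
84.255/497.307 = 0.1694 → 16.94%.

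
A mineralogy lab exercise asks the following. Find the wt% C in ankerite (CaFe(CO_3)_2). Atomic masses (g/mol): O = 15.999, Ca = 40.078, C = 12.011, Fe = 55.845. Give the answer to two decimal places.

11.12 weight percent

Molar mass of CaFe(CO_3)_2: 1×40.078 + 1×55.845 + 2×12.011 + 6×15.999 = 215.939 g/mol.
Mass of C per formula unit: 2 × 12.011 = 24.022 g.
Weight fraction C = 24.022 / 215.939 = 0.1112.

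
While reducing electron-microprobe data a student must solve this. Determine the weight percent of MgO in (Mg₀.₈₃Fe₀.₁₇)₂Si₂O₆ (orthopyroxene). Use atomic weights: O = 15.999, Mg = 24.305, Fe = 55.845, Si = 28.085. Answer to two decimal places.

31.63 wt%

Molar mass of (Mg₀.₈₃Fe₀.₁₇)₂Si₂O₆ = 1.66×24.305 + 0.34×55.845 + 2×28.085 + 6×15.999 = 211.498 g/mol.
Each formula unit contains 1.66 Mg, equivalent to 1.66/1 = 1.6600 mol MgO.
M(MgO) = 1×24.305 + 1×15.999 = 40.304 g/mol.
Mass of MgO per formula unit = 1.6600 × 40.304 = 66.905 g.
MgO wt% = 66.905 / 211.498 × 100 = 31.63%.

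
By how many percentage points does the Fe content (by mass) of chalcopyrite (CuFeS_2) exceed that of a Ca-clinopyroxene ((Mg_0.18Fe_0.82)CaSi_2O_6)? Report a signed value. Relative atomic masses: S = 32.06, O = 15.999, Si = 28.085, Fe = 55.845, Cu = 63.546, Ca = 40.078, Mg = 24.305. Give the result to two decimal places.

Fe in CuFeS_2: molar mass 183.511 g/mol; 1×55.845 = 55.845 g → 30.43 wt%.
Fe in (Mg_0.18Fe_0.82)CaSi_2O_6: molar mass 242.410 g/mol; 0.82×55.845 = 45.793 g → 18.89 wt%.
Difference = 30.43 − 18.89 = 11.54 percentage points.

11.54 percentage points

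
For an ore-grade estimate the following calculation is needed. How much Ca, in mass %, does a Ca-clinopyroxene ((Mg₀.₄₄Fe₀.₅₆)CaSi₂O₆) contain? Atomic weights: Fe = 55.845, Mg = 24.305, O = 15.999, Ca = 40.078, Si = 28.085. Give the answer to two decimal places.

Formula mass = 0.44*24.305 + 0.56*55.845 + 1*40.078 + 2*28.085 + 6*15.999 = 234.209 g/mol, of which 40.078 g is Ca.
So Ca makes up 40.078/234.209 = 0.1711 of the mass, i.e. 17.11%.

17.11 mass %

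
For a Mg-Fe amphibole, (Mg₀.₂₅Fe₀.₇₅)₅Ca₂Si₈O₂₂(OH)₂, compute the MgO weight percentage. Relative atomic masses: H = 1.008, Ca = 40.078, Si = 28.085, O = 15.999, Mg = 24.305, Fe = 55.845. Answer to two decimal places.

5.41 wt%

M((Mg₀.₂₅Fe₀.₇₅)₅Ca₂Si₈O₂₂(OH)₂) = 930.628 g/mol; M(MgO) = 40.304 g/mol.
Moles MgO per formula unit = 1.25 Mg ÷ 1 = 1.2500.
MgO fraction = (1.2500 × 40.304) / 930.628 = 50.380/930.628 = 0.0541.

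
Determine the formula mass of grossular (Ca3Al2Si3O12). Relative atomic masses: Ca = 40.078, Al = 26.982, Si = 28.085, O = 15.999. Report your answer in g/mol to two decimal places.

The formula mass is the sum 3(40.078) + 2(26.982) + 3(28.085) + 12(15.999).

450.44 g/mol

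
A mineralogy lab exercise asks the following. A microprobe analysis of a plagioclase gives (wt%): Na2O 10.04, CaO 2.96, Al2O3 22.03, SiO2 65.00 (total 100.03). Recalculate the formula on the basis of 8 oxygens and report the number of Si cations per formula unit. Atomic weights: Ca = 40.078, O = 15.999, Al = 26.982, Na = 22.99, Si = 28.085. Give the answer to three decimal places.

2.860 Si apfu

Na2O (M=61.979): mol = 0.16199; Na = 0.32398, O = 0.16199.
CaO (M=56.077): mol = 0.05278; Ca = 0.05278, O = 0.05278.
Al2O3 (M=101.961): mol = 0.21606; Al = 0.43212, O = 0.64818.
SiO2 (M=60.083): mol = 1.08184; Si = 1.08184, O = 2.16368.
ΣO = 3.02663; factor = 8/ΣO = 2.64320.
Si apfu = 1.08184 × 2.64320 = 2.860.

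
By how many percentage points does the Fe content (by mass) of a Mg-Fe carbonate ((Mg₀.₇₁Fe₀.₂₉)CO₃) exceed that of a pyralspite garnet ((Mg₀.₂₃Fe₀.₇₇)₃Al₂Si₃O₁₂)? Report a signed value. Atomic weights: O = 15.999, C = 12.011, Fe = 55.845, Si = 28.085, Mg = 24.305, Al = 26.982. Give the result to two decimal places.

-9.77 percentage points

M((Mg₀.₇₁Fe₀.₂₉)CO₃) = 93.460 g/mol, so wt% Fe = 16.195/93.460 × 100 = 17.33%.
M((Mg₀.₂₃Fe₀.₇₇)₃Al₂Si₃O₁₂) = 475.979 g/mol, so wt% Fe = 129.002/475.979 × 100 = 27.10%.
17.33 − 27.10 = -9.77 pp.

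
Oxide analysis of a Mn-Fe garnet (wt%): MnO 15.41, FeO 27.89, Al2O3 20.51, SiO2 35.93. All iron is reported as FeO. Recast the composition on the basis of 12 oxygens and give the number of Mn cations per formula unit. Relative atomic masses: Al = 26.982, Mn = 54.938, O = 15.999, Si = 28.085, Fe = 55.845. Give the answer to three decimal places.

15.41 wt% MnO ÷ 70.937 g/mol = 0.21724 mol, giving 0.21724 Mn and 0.21724 O.
27.89 wt% FeO ÷ 71.844 g/mol = 0.38820 mol, giving 0.38820 Fe and 0.38820 O.
20.51 wt% Al2O3 ÷ 101.961 g/mol = 0.20116 mol, giving 0.40232 Al and 0.60348 O.
35.93 wt% SiO2 ÷ 60.083 g/mol = 0.59801 mol, giving 0.59801 Si and 1.19602 O.
Oxygen sums to 2.40494; scaling by 12/2.40494 = 4.98973 puts the formula on 12 O.
Mn: 0.21724 × 4.98973 = 1.084 atoms per formula unit.

1.084 Mn apfu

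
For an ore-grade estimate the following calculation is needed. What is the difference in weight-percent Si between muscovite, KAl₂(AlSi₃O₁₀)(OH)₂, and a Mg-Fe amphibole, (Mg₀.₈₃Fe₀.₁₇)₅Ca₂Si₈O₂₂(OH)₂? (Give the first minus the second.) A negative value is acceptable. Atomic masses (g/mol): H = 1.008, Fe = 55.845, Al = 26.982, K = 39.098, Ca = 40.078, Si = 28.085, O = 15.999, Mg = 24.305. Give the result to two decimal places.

-5.62 percentage points

First mineral: 84.255 g Si in 398.303 g formula = 21.15 wt% Si.
Second mineral: 224.680 g Si in 839.162 g formula = 26.77 wt% Si.
21.15% − 26.77% gives a difference of -5.62 percentage points.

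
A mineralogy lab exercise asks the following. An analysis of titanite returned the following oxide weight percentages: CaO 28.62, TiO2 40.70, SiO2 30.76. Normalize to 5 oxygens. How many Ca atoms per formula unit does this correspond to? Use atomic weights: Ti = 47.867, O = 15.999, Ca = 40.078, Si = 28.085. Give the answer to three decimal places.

CaO: 28.62/56.077 = 0.51037 mol → 0.51037 mol Ca, 0.51037 mol O.
TiO2: 40.70/79.865 = 0.50961 mol → 0.50961 mol Ti, 1.01922 mol O.
SiO2: 30.76/60.083 = 0.51196 mol → 0.51196 mol Si, 1.02392 mol O.
Total oxygen = 2.55351 mol. Normalization factor = 5/2.55351 = 1.95809.
Ca per 5 O = 0.51037 × 1.95809 = 0.999.

0.999 Ca apfu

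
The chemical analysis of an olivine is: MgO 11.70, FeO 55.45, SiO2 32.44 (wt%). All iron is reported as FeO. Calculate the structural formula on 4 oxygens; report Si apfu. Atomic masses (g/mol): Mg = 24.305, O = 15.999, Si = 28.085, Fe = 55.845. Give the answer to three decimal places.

1.008 Si apfu

11.70 wt% MgO ÷ 40.304 g/mol = 0.29029 mol, giving 0.29029 Mg and 0.29029 O.
55.45 wt% FeO ÷ 71.844 g/mol = 0.77181 mol, giving 0.77181 Fe and 0.77181 O.
32.44 wt% SiO2 ÷ 60.083 g/mol = 0.53992 mol, giving 0.53992 Si and 1.07984 O.
Oxygen sums to 2.14194; scaling by 4/2.14194 = 1.86747 puts the formula on 4 O.
Si: 0.53992 × 1.86747 = 1.008 atoms per formula unit.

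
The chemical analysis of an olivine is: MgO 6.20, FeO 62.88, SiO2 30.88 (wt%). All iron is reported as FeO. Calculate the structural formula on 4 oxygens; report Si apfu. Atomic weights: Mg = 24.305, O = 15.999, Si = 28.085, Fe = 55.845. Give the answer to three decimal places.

0.999 Si apfu

MgO (M=40.304): mol = 0.15383; Mg = 0.15383, O = 0.15383.
FeO (M=71.844): mol = 0.87523; Fe = 0.87523, O = 0.87523.
SiO2 (M=60.083): mol = 0.51396; Si = 0.51396, O = 1.02792.
ΣO = 2.05698; factor = 4/ΣO = 1.94460.
Si apfu = 0.51396 × 1.94460 = 0.999.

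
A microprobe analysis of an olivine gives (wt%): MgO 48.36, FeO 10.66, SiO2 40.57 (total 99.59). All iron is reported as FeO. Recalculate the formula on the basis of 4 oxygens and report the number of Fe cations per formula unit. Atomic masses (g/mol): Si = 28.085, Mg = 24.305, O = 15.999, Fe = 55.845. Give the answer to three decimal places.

0.220 Fe apfu

MgO: 48.36/40.304 = 1.19988 mol → 1.19988 mol Mg, 1.19988 mol O.
FeO: 10.66/71.844 = 0.14838 mol → 0.14838 mol Fe, 0.14838 mol O.
SiO2: 40.57/60.083 = 0.67523 mol → 0.67523 mol Si, 1.35046 mol O.
Total oxygen = 2.69872 mol. Normalization factor = 4/2.69872 = 1.48218.
Fe per 4 O = 0.14838 × 1.48218 = 0.220.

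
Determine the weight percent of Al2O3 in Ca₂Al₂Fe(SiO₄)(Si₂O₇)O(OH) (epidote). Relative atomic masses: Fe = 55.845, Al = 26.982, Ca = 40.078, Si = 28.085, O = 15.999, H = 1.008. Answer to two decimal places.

Formula mass = 483.215 g/mol.
2 Al → 1.0000 mol Al2O3 per formula unit; M(Al2O3) = 101.961, so Al2O3 mass = 101.961 g.
101.961/483.215 × 100 = 21.10 wt%.

21.10 wt%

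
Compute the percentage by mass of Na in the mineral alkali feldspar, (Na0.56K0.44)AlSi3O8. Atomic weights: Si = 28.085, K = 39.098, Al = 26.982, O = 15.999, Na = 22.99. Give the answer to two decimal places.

M((Na0.56K0.44)AlSi3O8) = 269.307 g/mol.
Na contributes 0.56 × 22.99 = 12.874 g per mole.
12.874/269.307 = 0.0478 → 4.78%.

4.78 mass %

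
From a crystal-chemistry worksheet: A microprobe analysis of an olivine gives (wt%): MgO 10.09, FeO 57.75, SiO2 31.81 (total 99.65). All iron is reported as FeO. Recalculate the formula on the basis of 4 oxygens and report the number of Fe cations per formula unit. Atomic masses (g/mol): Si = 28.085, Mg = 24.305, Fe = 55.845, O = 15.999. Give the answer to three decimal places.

1.522 Fe apfu

MgO: 10.09/40.304 = 0.25035 mol → 0.25035 mol Mg, 0.25035 mol O.
FeO: 57.75/71.844 = 0.80382 mol → 0.80382 mol Fe, 0.80382 mol O.
SiO2: 31.81/60.083 = 0.52943 mol → 0.52943 mol Si, 1.05886 mol O.
Total oxygen = 2.11303 mol. Normalization factor = 4/2.11303 = 1.89302.
Fe per 4 O = 0.80382 × 1.89302 = 1.522.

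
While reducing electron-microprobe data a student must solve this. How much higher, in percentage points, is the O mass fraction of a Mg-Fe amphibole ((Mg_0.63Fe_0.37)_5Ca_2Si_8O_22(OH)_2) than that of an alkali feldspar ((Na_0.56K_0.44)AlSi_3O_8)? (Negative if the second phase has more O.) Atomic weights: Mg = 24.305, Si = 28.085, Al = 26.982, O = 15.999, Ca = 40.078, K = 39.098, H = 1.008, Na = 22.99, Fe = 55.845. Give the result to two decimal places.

M((Mg_0.63Fe_0.37)_5Ca_2Si_8O_22(OH)_2) = 870.702 g/mol, so wt% O = 383.976/870.702 × 100 = 44.10%.
M((Na_0.56K_0.44)AlSi_3O_8) = 269.307 g/mol, so wt% O = 127.992/269.307 × 100 = 47.53%.
44.10 − 47.53 = -3.43 pp.

-3.43 percentage points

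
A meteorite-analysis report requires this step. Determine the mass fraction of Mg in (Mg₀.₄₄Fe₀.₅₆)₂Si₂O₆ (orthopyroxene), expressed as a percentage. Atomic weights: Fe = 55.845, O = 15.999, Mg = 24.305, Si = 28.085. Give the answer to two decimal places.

9.06 mass %

Molar mass of (Mg₀.₄₄Fe₀.₅₆)₂Si₂O₆: 0.88*24.305 + 1.12*55.845 + 2*28.085 + 6*15.999 = 236.099 g/mol.
Mass of Mg per formula unit: 0.88 × 24.305 = 21.388 g.
Weight fraction Mg = 21.388 / 236.099 = 0.0906.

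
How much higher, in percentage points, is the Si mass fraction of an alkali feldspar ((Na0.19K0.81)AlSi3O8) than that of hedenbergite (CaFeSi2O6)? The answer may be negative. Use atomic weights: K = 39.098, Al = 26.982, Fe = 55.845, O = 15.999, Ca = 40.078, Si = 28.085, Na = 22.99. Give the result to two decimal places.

7.97 percentage points

M((Na0.19K0.81)AlSi3O8) = 275.266 g/mol, so wt% Si = 84.255/275.266 × 100 = 30.61%.
M(CaFeSi2O6) = 248.087 g/mol, so wt% Si = 56.170/248.087 × 100 = 22.64%.
30.61 − 22.64 = 7.97 pp.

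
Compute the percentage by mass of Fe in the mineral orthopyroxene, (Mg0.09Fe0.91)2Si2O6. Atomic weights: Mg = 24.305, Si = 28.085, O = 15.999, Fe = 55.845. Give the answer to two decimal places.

39.37 mass %

Molar mass of (Mg0.09Fe0.91)2Si2O6: 0.18·24.305 + 1.82·55.845 + 2·28.085 + 6·15.999 = 258.177 g/mol.
Mass of Fe per formula unit: 1.82 × 55.845 = 101.638 g.
Weight fraction Fe = 101.638 / 258.177 = 0.3937.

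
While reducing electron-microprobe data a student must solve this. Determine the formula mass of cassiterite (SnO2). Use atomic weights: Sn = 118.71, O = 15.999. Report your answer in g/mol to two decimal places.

150.71 g/mol

M = 1·118.71 + 2·15.999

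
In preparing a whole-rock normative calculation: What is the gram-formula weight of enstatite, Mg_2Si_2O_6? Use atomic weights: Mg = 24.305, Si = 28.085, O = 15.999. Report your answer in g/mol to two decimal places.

M = 2·24.305 + 2·28.085 + 6·15.999

200.77 g/mol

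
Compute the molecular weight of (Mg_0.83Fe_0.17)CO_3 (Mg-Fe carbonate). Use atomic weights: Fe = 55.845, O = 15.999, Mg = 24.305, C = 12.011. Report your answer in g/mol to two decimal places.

89.67 g/mol

M = 0.83(24.305) + 0.17(55.845) + 1(12.011) + 3(15.999)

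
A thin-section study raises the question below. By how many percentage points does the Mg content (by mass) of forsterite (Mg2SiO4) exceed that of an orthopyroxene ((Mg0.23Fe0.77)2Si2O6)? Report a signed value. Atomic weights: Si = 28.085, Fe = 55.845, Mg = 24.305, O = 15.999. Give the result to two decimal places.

30.07 percentage points

M(Mg2SiO4) = 140.691 g/mol, so wt% Mg = 48.610/140.691 × 100 = 34.55%.
M((Mg0.23Fe0.77)2Si2O6) = 249.346 g/mol, so wt% Mg = 11.180/249.346 × 100 = 4.48%.
34.55 − 4.48 = 30.07 pp.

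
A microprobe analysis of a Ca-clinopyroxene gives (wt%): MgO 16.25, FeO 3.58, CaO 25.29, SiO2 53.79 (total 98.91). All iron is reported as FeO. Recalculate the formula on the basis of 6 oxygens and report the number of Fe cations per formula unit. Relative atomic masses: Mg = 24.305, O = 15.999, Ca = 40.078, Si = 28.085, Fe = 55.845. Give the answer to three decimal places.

MgO: 16.25/40.304 = 0.40319 mol → 0.40319 mol Mg, 0.40319 mol O.
FeO: 3.58/71.844 = 0.04983 mol → 0.04983 mol Fe, 0.04983 mol O.
CaO: 25.29/56.077 = 0.45099 mol → 0.45099 mol Ca, 0.45099 mol O.
SiO2: 53.79/60.083 = 0.89526 mol → 0.89526 mol Si, 1.79052 mol O.
Total oxygen = 2.69453 mol. Normalization factor = 6/2.69453 = 2.22673.
Fe per 6 O = 0.04983 × 2.22673 = 0.111.

0.111 Fe apfu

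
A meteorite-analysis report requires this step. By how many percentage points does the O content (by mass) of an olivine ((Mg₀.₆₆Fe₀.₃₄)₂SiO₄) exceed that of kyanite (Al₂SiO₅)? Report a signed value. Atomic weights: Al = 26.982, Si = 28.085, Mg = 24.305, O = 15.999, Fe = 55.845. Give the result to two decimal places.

O in (Mg₀.₆₆Fe₀.₃₄)₂SiO₄: molar mass 162.138 g/mol; 4×15.999 = 63.996 g → 39.47 wt%.
O in Al₂SiO₅: molar mass 162.044 g/mol; 5×15.999 = 79.995 g → 49.37 wt%.
Difference = 39.47 − 49.37 = -9.90 percentage points.

-9.90 percentage points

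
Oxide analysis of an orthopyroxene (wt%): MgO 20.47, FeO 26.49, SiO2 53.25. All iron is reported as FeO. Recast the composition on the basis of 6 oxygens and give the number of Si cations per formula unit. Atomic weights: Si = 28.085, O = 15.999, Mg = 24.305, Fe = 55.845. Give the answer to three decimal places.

MgO (M=40.304): mol = 0.50789; Mg = 0.50789, O = 0.50789.
FeO (M=71.844): mol = 0.36872; Fe = 0.36872, O = 0.36872.
SiO2 (M=60.083): mol = 0.88627; Si = 0.88627, O = 1.77254.
ΣO = 2.64915; factor = 6/ΣO = 2.26488.
Si apfu = 0.88627 × 2.26488 = 2.007.

2.007 Si apfu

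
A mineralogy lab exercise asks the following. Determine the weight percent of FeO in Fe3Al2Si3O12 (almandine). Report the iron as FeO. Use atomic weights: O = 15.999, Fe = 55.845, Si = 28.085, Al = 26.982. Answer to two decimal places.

43.30 wt%

Molar mass of Fe3Al2Si3O12 = 3×55.845 + 2×26.982 + 3×28.085 + 12×15.999 = 497.742 g/mol.
Each formula unit contains 3 Fe, equivalent to 3/1 = 3.0000 mol FeO.
M(FeO) = 1×55.845 + 1×15.999 = 71.844 g/mol.
Mass of FeO per formula unit = 3.0000 × 71.844 = 215.532 g.
FeO wt% = 215.532 / 497.742 × 100 = 43.30%.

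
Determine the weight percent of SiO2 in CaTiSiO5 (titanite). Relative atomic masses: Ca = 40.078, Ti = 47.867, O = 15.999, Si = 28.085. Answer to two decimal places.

30.65 wt%

Formula mass = 196.025 g/mol.
1 Si → 1.0000 mol SiO2 per formula unit; M(SiO2) = 60.083, so SiO2 mass = 60.083 g.
60.083/196.025 × 100 = 30.65 wt%.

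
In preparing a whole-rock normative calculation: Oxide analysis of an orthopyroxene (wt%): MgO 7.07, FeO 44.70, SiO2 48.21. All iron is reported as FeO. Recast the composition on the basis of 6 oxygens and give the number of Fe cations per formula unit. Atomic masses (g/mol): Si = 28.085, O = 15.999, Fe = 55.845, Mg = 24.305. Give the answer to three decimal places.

1.554 Fe apfu

MgO (M=40.304): mol = 0.17542; Mg = 0.17542, O = 0.17542.
FeO (M=71.844): mol = 0.62218; Fe = 0.62218, O = 0.62218.
SiO2 (M=60.083): mol = 0.80239; Si = 0.80239, O = 1.60478.
ΣO = 2.40238; factor = 6/ΣO = 2.49752.
Fe apfu = 0.62218 × 2.49752 = 1.554.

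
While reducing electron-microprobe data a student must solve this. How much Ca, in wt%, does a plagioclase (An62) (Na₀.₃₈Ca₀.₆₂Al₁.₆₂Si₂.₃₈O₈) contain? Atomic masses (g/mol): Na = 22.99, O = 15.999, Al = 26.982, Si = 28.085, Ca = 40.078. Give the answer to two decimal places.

9.13 wt%

Formula mass = 0.38×22.99 + 0.62×40.078 + 1.62×26.982 + 2.38×28.085 + 8×15.999 = 272.130 g/mol, of which 24.848 g is Ca.
So Ca makes up 24.848/272.130 = 0.0913 of the mass, i.e. 9.13%.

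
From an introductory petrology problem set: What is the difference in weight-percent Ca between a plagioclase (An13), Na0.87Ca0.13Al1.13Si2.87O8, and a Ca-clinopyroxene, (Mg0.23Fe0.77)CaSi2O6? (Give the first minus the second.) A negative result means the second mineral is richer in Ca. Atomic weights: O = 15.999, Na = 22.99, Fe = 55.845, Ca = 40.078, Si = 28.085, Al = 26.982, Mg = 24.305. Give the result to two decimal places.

-14.67 percentage points

Ca in Na0.87Ca0.13Al1.13Si2.87O8: molar mass 264.297 g/mol; 0.13×40.078 = 5.210 g → 1.97 wt%.
Ca in (Mg0.23Fe0.77)CaSi2O6: molar mass 240.833 g/mol; 1×40.078 = 40.078 g → 16.64 wt%.
Difference = 1.97 − 16.64 = -14.67 percentage points.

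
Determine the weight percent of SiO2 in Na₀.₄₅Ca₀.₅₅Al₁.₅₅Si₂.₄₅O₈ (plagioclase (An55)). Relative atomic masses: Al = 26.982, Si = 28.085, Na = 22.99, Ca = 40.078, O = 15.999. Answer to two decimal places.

Formula mass = 271.011 g/mol.
2.45 Si → 2.4500 mol SiO2 per formula unit; M(SiO2) = 60.083, so SiO2 mass = 147.203 g.
147.203/271.011 × 100 = 54.32 wt%.

54.32 wt%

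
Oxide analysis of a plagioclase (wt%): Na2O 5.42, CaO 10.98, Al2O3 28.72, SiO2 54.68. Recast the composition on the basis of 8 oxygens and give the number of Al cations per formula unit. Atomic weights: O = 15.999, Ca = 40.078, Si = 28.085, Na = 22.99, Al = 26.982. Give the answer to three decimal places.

Na2O: 5.42/61.979 = 0.08745 mol → 0.17490 mol Na, 0.08745 mol O.
CaO: 10.98/56.077 = 0.19580 mol → 0.19580 mol Ca, 0.19580 mol O.
Al2O3: 28.72/101.961 = 0.28168 mol → 0.56336 mol Al, 0.84504 mol O.
SiO2: 54.68/60.083 = 0.91007 mol → 0.91007 mol Si, 1.82014 mol O.
Total oxygen = 2.94843 mol. Normalization factor = 8/2.94843 = 2.71331.
Al per 8 O = 0.56336 × 2.71331 = 1.529.

1.529 Al apfu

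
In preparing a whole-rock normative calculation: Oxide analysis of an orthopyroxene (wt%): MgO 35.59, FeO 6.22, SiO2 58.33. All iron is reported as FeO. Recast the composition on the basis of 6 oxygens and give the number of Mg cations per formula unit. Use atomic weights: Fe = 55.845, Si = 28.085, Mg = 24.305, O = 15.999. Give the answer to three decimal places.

1.820 Mg apfu

MgO: 35.59/40.304 = 0.88304 mol → 0.88304 mol Mg, 0.88304 mol O.
FeO: 6.22/71.844 = 0.08658 mol → 0.08658 mol Fe, 0.08658 mol O.
SiO2: 58.33/60.083 = 0.97082 mol → 0.97082 mol Si, 1.94164 mol O.
Total oxygen = 2.91126 mol. Normalization factor = 6/2.91126 = 2.06096.
Mg per 6 O = 0.88304 × 2.06096 = 1.820.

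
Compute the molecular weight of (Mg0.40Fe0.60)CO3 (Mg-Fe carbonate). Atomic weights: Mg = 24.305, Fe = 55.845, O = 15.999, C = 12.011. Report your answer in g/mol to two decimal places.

103.24 g/mol

The formula mass is the sum 0.40×24.305 + 0.60×55.845 + 1×12.011 + 3×15.999.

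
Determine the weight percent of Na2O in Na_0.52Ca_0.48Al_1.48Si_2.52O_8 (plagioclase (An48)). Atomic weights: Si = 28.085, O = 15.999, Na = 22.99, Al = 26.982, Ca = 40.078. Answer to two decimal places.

M(Na_0.52Ca_0.48Al_1.48Si_2.52O_8) = 269.892 g/mol; M(Na2O) = 61.979 g/mol.
Moles Na2O per formula unit = 0.52 Na ÷ 2 = 0.2600.
Na2O fraction = (0.2600 × 61.979) / 269.892 = 16.115/269.892 = 0.0597.

5.97 wt%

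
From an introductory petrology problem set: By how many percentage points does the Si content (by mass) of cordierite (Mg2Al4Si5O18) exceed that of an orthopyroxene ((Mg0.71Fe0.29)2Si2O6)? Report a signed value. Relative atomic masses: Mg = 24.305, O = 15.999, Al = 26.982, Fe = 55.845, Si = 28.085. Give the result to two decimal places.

-1.63 percentage points

First mineral: 140.425 g Si in 584.945 g formula = 24.01 wt% Si.
Second mineral: 56.170 g Si in 219.067 g formula = 25.64 wt% Si.
24.01% − 25.64% gives a difference of -1.63 percentage points.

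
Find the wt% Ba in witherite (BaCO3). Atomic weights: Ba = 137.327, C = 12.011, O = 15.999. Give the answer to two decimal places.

Molar mass of BaCO3: 1·137.327 + 1·12.011 + 3·15.999 = 197.335 g/mol.
Mass of Ba per formula unit: 1 × 137.327 = 137.327 g.
Weight fraction Ba = 137.327 / 197.335 = 0.6959.

69.59 weight percent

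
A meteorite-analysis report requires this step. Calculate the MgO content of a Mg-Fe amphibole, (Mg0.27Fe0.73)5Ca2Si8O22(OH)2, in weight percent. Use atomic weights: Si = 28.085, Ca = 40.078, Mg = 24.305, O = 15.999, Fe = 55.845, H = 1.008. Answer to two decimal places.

5.87 wt%

Molar mass of (Mg0.27Fe0.73)5Ca2Si8O22(OH)2 = 1.35·24.305 + 3.65·55.845 + 2·40.078 + 8·28.085 + 24·15.999 + 2·1.008 = 927.474 g/mol.
Each formula unit contains 1.35 Mg, equivalent to 1.35/1 = 1.3500 mol MgO.
M(MgO) = 1×24.305 + 1×15.999 = 40.304 g/mol.
Mass of MgO per formula unit = 1.3500 × 40.304 = 54.410 g.
MgO wt% = 54.410 / 927.474 × 100 = 5.87%.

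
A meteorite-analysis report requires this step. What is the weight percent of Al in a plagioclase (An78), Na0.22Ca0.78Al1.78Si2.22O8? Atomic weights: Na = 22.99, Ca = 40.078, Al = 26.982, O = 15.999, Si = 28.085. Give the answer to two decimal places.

17.48 mass %

Molar mass of Na0.22Ca0.78Al1.78Si2.22O8: 0.22*22.99 + 0.78*40.078 + 1.78*26.982 + 2.22*28.085 + 8*15.999 = 274.687 g/mol.
Mass of Al per formula unit: 1.78 × 26.982 = 48.028 g.
Weight fraction Al = 48.028 / 274.687 = 0.1748.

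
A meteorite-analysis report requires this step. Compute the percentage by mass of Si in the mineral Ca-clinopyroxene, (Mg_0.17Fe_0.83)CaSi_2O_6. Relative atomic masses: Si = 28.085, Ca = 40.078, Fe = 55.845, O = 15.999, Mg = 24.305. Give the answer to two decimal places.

Molar mass of (Mg_0.17Fe_0.83)CaSi_2O_6: 0.17×24.305 + 0.83×55.845 + 1×40.078 + 2×28.085 + 6×15.999 = 242.725 g/mol.
Mass of Si per formula unit: 2 × 28.085 = 56.170 g.
Weight fraction Si = 56.170 / 242.725 = 0.2314.

23.14 mass %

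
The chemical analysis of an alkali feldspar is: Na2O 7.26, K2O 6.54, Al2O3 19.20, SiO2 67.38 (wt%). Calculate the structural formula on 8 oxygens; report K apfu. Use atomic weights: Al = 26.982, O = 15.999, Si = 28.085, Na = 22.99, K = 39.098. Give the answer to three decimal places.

Na2O (M=61.979): mol = 0.11714; Na = 0.23428, O = 0.11714.
K2O (M=94.195): mol = 0.06943; K = 0.13886, O = 0.06943.
Al2O3 (M=101.961): mol = 0.18831; Al = 0.37662, O = 0.56493.
SiO2 (M=60.083): mol = 1.12145; Si = 1.12145, O = 2.24290.
ΣO = 2.99440; factor = 8/ΣO = 2.67165.
K apfu = 0.13886 × 2.67165 = 0.371.

0.371 K apfu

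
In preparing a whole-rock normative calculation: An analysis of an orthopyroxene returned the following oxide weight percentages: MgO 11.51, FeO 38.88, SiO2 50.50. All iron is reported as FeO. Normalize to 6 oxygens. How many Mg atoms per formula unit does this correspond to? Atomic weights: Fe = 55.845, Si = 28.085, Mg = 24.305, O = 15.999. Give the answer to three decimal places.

MgO: 11.51/40.304 = 0.28558 mol → 0.28558 mol Mg, 0.28558 mol O.
FeO: 38.88/71.844 = 0.54117 mol → 0.54117 mol Fe, 0.54117 mol O.
SiO2: 50.50/60.083 = 0.84050 mol → 0.84050 mol Si, 1.68100 mol O.
Total oxygen = 2.50775 mol. Normalization factor = 6/2.50775 = 2.39258.
Mg per 6 O = 0.28558 × 2.39258 = 0.683.

0.683 Mg apfu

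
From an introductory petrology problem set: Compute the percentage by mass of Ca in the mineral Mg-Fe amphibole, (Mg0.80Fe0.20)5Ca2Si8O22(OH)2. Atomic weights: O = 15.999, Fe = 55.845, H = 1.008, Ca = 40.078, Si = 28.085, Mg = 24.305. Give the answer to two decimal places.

9.50 weight percent

Molar mass of (Mg0.80Fe0.20)5Ca2Si8O22(OH)2: 4*24.305 + 1*55.845 + 2*40.078 + 8*28.085 + 24*15.999 + 2*1.008 = 843.893 g/mol.
Mass of Ca per formula unit: 2 × 40.078 = 80.156 g.
Weight fraction Ca = 80.156 / 843.893 = 0.0950.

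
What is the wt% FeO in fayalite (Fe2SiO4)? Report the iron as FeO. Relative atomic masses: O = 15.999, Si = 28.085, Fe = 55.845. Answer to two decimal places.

70.51 wt%

Formula mass = 203.771 g/mol.
2 Fe → 2.0000 mol FeO per formula unit; M(FeO) = 71.844, so FeO mass = 143.688 g.
143.688/203.771 × 100 = 70.51 wt%.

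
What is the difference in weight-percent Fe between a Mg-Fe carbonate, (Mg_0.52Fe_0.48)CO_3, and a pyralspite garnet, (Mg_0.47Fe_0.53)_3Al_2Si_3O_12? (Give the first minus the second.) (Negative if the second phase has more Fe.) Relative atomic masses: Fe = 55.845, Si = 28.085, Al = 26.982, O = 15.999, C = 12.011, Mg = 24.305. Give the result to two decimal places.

M((Mg_0.52Fe_0.48)CO_3) = 99.452 g/mol, so wt% Fe = 26.806/99.452 × 100 = 26.95%.
M((Mg_0.47Fe_0.53)_3Al_2Si_3O_12) = 453.271 g/mol, so wt% Fe = 88.794/453.271 × 100 = 19.59%.
26.95 − 19.59 = 7.36 pp.

7.36 percentage points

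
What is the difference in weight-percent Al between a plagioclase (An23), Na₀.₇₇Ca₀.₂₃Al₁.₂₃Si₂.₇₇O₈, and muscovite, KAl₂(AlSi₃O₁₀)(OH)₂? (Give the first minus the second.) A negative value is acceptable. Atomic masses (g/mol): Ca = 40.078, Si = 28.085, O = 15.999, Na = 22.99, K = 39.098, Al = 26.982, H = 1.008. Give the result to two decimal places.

M(Na₀.₇₇Ca₀.₂₃Al₁.₂₃Si₂.₇₇O₈) = 265.896 g/mol, so wt% Al = 33.188/265.896 × 100 = 12.48%.
M(KAl₂(AlSi₃O₁₀)(OH)₂) = 398.303 g/mol, so wt% Al = 80.946/398.303 × 100 = 20.32%.
12.48 − 20.32 = -7.84 pp.

-7.84 percentage points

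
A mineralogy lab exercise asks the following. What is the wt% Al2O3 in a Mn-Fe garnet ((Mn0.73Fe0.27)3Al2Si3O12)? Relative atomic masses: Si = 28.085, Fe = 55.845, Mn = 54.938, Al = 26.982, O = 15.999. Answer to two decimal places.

Molar mass of (Mn0.73Fe0.27)3Al2Si3O12 = 2.19×54.938 + 0.81×55.845 + 2×26.982 + 3×28.085 + 12×15.999 = 495.756 g/mol.
Each formula unit contains 2 Al, equivalent to 2/2 = 1.0000 mol Al2O3.
M(Al2O3) = 2×26.982 + 3×15.999 = 101.961 g/mol.
Mass of Al2O3 per formula unit = 1.0000 × 101.961 = 101.961 g.
Al2O3 wt% = 101.961 / 495.756 × 100 = 20.57%.

20.57 wt%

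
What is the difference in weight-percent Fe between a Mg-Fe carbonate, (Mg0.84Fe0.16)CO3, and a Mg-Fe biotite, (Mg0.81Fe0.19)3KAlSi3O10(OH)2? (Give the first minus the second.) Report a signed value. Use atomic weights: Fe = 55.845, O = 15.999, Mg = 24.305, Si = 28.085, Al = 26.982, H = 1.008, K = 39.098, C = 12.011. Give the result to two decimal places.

2.69 percentage points

First mineral: 8.935 g Fe in 89.359 g formula = 10.00 wt% Fe.
Second mineral: 31.832 g Fe in 435.232 g formula = 7.31 wt% Fe.
10.00% − 7.31% gives a difference of 2.69 percentage points.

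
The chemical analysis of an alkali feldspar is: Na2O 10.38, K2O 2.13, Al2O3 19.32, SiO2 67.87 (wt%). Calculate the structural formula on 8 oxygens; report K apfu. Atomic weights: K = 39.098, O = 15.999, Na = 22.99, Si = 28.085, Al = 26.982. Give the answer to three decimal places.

Na2O: 10.38/61.979 = 0.16748 mol → 0.33496 mol Na, 0.16748 mol O.
K2O: 2.13/94.195 = 0.02261 mol → 0.04522 mol K, 0.02261 mol O.
Al2O3: 19.32/101.961 = 0.18948 mol → 0.37896 mol Al, 0.56844 mol O.
SiO2: 67.87/60.083 = 1.12960 mol → 1.12960 mol Si, 2.25920 mol O.
Total oxygen = 3.01773 mol. Normalization factor = 8/3.01773 = 2.65100.
K per 8 O = 0.04522 × 2.65100 = 0.120.

0.120 K apfu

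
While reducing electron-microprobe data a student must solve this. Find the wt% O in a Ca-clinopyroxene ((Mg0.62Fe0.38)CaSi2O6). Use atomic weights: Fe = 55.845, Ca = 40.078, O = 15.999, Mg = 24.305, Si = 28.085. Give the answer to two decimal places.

42.00 wt%

Formula mass = 0.62·24.305 + 0.38·55.845 + 1·40.078 + 2·28.085 + 6·15.999 = 228.532 g/mol, of which 95.994 g is O.
So O makes up 95.994/228.532 = 0.4200 of the mass, i.e. 42.00%.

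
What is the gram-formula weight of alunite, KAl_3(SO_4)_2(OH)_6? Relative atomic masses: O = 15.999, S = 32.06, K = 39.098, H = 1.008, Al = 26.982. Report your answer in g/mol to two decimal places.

414.20 g/mol

K: 1 × 39.098 = 39.0980
Al: 3 × 26.982 = 80.9460
S: 2 × 32.06 = 64.1200
O: 14 × 15.999 = 223.9860
H: 6 × 1.008 = 6.0480
Summing the contributions gives the formula mass.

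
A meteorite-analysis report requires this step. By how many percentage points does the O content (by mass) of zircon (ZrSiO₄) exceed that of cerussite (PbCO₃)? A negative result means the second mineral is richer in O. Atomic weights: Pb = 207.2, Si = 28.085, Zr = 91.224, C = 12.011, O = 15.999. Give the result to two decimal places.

First mineral: 63.996 g O in 183.305 g formula = 34.91 wt% O.
Second mineral: 47.997 g O in 267.208 g formula = 17.96 wt% O.
34.91% − 17.96% gives a difference of 16.95 percentage points.

16.95 percentage points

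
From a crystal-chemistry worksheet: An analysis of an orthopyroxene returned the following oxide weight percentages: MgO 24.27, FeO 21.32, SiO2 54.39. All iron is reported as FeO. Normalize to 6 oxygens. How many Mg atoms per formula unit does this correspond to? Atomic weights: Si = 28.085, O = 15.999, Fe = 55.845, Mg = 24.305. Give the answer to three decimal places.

MgO (M=40.304): mol = 0.60217; Mg = 0.60217, O = 0.60217.
FeO (M=71.844): mol = 0.29675; Fe = 0.29675, O = 0.29675.
SiO2 (M=60.083): mol = 0.90525; Si = 0.90525, O = 1.81050.
ΣO = 2.70942; factor = 6/ΣO = 2.21450.
Mg apfu = 0.60217 × 2.21450 = 1.334.

1.334 Mg apfu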